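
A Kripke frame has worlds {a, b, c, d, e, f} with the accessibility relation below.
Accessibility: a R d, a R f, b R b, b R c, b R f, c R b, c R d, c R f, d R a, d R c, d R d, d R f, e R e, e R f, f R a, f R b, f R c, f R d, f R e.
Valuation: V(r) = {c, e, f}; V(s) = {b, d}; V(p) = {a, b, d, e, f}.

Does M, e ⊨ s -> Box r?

Yes

At e: s is false, Box r is true, so s -> Box r is true.
  At e: Box r requires r at every successor {e, f}.
    At e: r is true.
    At f: r is true.
  So Box r is true at e.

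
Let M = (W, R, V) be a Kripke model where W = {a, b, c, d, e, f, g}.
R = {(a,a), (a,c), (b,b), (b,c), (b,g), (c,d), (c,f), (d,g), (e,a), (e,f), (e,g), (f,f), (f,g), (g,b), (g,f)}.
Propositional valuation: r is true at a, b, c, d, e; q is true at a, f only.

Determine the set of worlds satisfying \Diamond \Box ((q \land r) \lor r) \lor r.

a, b, c, d, e

Let φ = \Diamond \Box ((q \land r) \lor r) \lor r. Evaluate φ at each world:
  a (successors {a, c}): φ is true.
  b (successors {b, c, g}): φ is true.
  c (successors {d, f}): φ is true.
  d (successors {g}): φ is true.
  e (successors {a, f, g}): φ is true.
  f (successors {f, g}): φ is false.
  g (successors {b, f}): φ is false.
For instance, at f:
  At f: \Diamond \Box ((q \land r) \lor r) is false, r is false, so \Diamond \Box ((q \land r) \lor r) \lor r is false.
    At f: \Diamond \Box ((q \land r) \lor r) requires \Box ((q \land r) \lor r) at some successor in {f, g}.
      At f: \Box ((q \land r) \lor r) is false.
      At g: \Box ((q \land r) \lor r) is false.
    So \Diamond \Box ((q \land r) \lor r) is false at f.
Satisfying worlds: {a, b, c, d, e}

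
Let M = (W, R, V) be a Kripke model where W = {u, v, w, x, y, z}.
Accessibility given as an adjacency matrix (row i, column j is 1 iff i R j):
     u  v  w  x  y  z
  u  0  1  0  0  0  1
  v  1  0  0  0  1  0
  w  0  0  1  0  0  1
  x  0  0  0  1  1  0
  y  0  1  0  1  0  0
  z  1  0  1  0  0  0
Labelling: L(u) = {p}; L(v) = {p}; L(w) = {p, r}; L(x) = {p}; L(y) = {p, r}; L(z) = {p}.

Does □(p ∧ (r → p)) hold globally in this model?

Recall that □ψ holds at a world iff ψ holds at every accessible world, and ◇ψ holds iff ψ holds at some accessible world.
Let φ = □(p ∧ (r → p)). Evaluate φ at each world:
  u (successors {v, z}): φ is true.
  v (successors {u, y}): φ is true.
  w (successors {w, z}): φ is true.
  x (successors {x, y}): φ is true.
  y (successors {v, x}): φ is true.
  z (successors {u, w}): φ is true.
For instance, at z:
  At z: □(p ∧ (r → p)) requires p ∧ (r → p) at every successor {u, w}.
    At u: p ∧ (r → p) is true.
    At w: p ∧ (r → p) is true.
  So □(p ∧ (r → p)) is true at z.

Yes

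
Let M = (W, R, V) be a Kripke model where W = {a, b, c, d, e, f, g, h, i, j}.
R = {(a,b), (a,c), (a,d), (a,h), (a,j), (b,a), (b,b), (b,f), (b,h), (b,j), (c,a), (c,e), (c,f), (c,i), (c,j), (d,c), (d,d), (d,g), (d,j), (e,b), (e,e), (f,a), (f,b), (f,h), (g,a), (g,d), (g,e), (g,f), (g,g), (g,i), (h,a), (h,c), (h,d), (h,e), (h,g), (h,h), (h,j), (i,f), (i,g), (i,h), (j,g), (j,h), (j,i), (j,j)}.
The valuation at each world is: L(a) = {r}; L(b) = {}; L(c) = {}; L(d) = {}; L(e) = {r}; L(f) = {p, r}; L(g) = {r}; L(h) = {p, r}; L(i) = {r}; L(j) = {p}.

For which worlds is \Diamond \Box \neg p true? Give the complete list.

Let φ = \Diamond \Box \neg p. Evaluate φ at each world:
  a (successors {b, c, d, h, j}): φ is false.
  b (successors {a, b, f, h, j}): φ is false.
  c (successors {a, e, f, i, j}): φ is true.
  d (successors {c, d, g, j}): φ is false.
  e (successors {b, e}): φ is true.
  f (successors {a, b, h}): φ is false.
  g (successors {a, d, e, f, g, i}): φ is true.
  h (successors {a, c, d, e, g, h, j}): φ is true.
  i (successors {f, g, h}): φ is false.
  j (successors {g, h, i, j}): φ is false.
For instance, at a:
  At a: \Diamond \Box \neg p requires \Box \neg p at some successor in {b, c, d, h, j}.
    At b: \Box \neg p is false.
    At c: \Box \neg p is false.
    At d: \Box \neg p is false.
    At h: \Box \neg p is false.
    At j: \Box \neg p is false.
  So \Diamond \Box \neg p is false at a.
Satisfying worlds: {c, e, g, h}

c, e, g, h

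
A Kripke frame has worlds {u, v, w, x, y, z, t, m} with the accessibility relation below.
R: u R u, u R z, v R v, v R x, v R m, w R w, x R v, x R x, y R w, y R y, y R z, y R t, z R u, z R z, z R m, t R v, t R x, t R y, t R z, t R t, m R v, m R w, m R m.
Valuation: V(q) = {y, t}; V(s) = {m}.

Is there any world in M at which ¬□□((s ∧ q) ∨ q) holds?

Yes

Recall that □ψ holds at a world iff ψ holds at every accessible world, and ◇ψ holds iff ψ holds at some accessible world.
Let φ = ¬□□((s ∧ q) ∨ q). Evaluate φ at each world:
  u (successors {u, z}): φ is true.
  v (successors {v, x, m}): φ is true.
  w (successors {w}): φ is true.
  x (successors {v, x}): φ is true.
  y (successors {w, y, z, t}): φ is true.
  z (successors {u, z, m}): φ is true.
  t (successors {v, x, y, z, t}): φ is true.
  m (successors {v, w, m}): φ is true.
Detail at u (witness):
  At u: □□((s ∧ q) ∨ q) is false, so ¬□□((s ∧ q) ∨ q) is true.
    At u: □□((s ∧ q) ∨ q) requires □((s ∧ q) ∨ q) at every successor {u, z}.
      □((s ∧ q) ∨ q) fails at u, so □□((s ∧ q) ∨ q) is false at u.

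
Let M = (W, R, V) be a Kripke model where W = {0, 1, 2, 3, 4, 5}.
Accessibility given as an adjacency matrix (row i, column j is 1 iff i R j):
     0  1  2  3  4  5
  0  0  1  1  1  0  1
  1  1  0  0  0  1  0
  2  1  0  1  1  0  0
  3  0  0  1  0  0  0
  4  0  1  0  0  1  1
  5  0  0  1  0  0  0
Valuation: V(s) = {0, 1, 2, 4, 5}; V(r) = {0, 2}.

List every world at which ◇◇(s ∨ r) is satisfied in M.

0, 1, 2, 3, 4, 5

Recall that ◇ψ holds at a world iff ψ holds at some accessible world.
Let φ = ◇◇(s ∨ r). Evaluate φ at each world:
  0 (successors {1, 2, 3, 5}): φ is true.
  1 (successors {0, 4}): φ is true.
  2 (successors {0, 2, 3}): φ is true.
  3 (successors {2}): φ is true.
  4 (successors {1, 4, 5}): φ is true.
  5 (successors {2}): φ is true.
For instance, at 1:
  At 1: ◇◇(s ∨ r) requires ◇(s ∨ r) at some successor in {0, 4}.
    ◇(s ∨ r) holds at 0, so ◇◇(s ∨ r) is true at 1.
      At 0: ◇(s ∨ r) requires s ∨ r at some successor in {1, 2, 3, 5}.
        s ∨ r holds at 1, so ◇(s ∨ r) is true at 0.
Satisfying worlds: {0, 1, 2, 3, 4, 5}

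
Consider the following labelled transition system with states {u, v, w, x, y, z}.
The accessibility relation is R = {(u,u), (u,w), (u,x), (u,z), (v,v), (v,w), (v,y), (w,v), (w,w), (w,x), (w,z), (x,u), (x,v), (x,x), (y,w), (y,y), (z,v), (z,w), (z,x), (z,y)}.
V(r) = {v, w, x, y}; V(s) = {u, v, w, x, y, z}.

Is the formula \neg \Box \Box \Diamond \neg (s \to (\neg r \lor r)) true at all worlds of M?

Let φ = \neg \Box \Box \Diamond \neg (s \to (\neg r \lor r)). Evaluate φ at each world:
  u (successors {u, w, x, z}): φ is true.
  v (successors {v, w, y}): φ is true.
  w (successors {v, w, x, z}): φ is true.
  x (successors {u, v, x}): φ is true.
  y (successors {w, y}): φ is true.
  z (successors {v, w, x, y}): φ is true.
For instance, at z:
  At z: \Box \Box \Diamond \neg (s \to (\neg r \lor r)) is false, so \neg \Box \Box \Diamond \neg (s \to (\neg r \lor r)) is true.
    At z: \Box \Box \Diamond \neg (s \to (\neg r \lor r)) requires \Box \Diamond \neg (s \to (\neg r \lor r)) at every successor {v, w, x, y}.
      \Box \Diamond \neg (s \to (\neg r \lor r)) fails at v, so \Box \Box \Diamond \neg (s \to (\neg r \lor r)) is false at z.

Yes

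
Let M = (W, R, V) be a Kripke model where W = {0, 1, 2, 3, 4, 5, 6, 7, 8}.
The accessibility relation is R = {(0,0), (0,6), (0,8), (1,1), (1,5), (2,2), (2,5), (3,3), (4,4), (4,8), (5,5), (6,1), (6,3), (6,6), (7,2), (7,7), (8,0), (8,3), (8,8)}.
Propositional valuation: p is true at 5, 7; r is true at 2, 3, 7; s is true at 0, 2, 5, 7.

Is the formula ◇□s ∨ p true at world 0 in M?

At 0: ◇□s is false, p is false, so ◇□s ∨ p is false.
  At 0: ◇□s requires □s at some successor in {0, 6, 8}.
    At 0: □s is false.
    At 6: □s is false.
    At 8: □s is false.
  So ◇□s is false at 0.

No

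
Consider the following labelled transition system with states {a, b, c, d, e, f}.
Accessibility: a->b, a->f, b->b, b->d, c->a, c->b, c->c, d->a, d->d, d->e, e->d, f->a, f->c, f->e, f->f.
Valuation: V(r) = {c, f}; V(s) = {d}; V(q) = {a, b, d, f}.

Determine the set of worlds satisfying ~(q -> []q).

Let φ = ~(q -> []q). Evaluate φ at each world:
  a (successors {b, f}): φ is false.
  b (successors {b, d}): φ is false.
  c (successors {a, b, c}): φ is false.
  d (successors {a, d, e}): φ is true.
  e (successors {d}): φ is false.
  f (successors {a, c, e, f}): φ is true.
For instance, at c:
  At c: q -> []q is true, so ~(q -> []q) is false.
    At c: q is false, []q is false, so q -> []q is true.
      At c: []q requires q at every successor {a, b, c}.
        q fails at c, so []q is false at c.
Satisfying worlds: {d, f}

d, f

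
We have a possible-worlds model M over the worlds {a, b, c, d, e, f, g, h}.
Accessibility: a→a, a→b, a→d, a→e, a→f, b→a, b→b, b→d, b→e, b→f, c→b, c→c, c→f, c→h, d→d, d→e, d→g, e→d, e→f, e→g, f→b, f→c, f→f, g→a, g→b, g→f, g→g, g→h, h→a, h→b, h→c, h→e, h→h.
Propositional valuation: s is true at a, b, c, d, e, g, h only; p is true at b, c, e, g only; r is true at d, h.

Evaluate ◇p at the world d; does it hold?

Yes

At d: ◇p requires p at some successor in {d, e, g}.
  p holds at e, so ◇p is true at d.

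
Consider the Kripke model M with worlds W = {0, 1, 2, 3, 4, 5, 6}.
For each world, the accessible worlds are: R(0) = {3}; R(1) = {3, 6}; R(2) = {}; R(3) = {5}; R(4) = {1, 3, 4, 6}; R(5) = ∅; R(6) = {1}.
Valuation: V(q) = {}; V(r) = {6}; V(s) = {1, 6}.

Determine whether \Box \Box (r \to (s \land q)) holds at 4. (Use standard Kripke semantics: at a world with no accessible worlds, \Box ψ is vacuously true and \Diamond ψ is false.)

At 4: \Box \Box (r \to (s \land q)) requires \Box (r \to (s \land q)) at every successor {1, 3, 4, 6}.
  \Box (r \to (s \land q)) fails at 1, so \Box \Box (r \to (s \land q)) is false at 4.
    At 1: \Box (r \to (s \land q)) requires r \to (s \land q) at every successor {3, 6}.
      r \to (s \land q) fails at 6, so \Box (r \to (s \land q)) is false at 1.

No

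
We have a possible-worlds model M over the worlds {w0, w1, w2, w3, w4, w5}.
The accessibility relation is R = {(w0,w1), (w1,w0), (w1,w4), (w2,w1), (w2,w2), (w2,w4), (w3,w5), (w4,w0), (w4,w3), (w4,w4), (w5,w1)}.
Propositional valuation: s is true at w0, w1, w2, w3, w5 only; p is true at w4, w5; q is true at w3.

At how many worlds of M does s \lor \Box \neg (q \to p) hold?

Let φ = s \lor \Box \neg (q \to p). Evaluate φ at each world:
  w0 (successors {w1}): φ is true.
  w1 (successors {w0, w4}): φ is true.
  w2 (successors {w1, w2, w4}): φ is true.
  w3 (successors {w5}): φ is true.
  w4 (successors {w0, w3, w4}): φ is false.
  w5 (successors {w1}): φ is true.
For instance, at w3:
  At w3: s is true, \Box \neg (q \to p) is false, so s \lor \Box \neg (q \to p) is true.
    At w3: \Box \neg (q \to p) requires \neg (q \to p) at every successor {w5}.
      \neg (q \to p) fails at w5, so \Box \neg (q \to p) is false at w3.
Satisfying worlds: {w0, w1, w2, w3, w5}

5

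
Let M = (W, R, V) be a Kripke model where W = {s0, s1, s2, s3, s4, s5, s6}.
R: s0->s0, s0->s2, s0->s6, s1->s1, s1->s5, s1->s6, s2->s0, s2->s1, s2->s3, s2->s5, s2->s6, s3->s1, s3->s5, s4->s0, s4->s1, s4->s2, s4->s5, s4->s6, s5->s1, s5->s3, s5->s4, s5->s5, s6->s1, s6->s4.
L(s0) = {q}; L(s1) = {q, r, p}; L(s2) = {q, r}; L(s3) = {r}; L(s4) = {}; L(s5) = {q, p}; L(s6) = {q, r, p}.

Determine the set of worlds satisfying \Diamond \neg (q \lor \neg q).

Let φ = \Diamond \neg (q \lor \neg q). Evaluate φ at each world:
  s0 (successors {s0, s2, s6}): φ is false.
  s1 (successors {s1, s5, s6}): φ is false.
  s2 (successors {s0, s1, s3, s5, s6}): φ is false.
  s3 (successors {s1, s5}): φ is false.
  s4 (successors {s0, s1, s2, s5, s6}): φ is false.
  s5 (successors {s1, s3, s4, s5}): φ is false.
  s6 (successors {s1, s4}): φ is false.
For instance, at s0:
  At s0: \Diamond \neg (q \lor \neg q) requires \neg (q \lor \neg q) at some successor in {s0, s2, s6}.
    At s0: \neg (q \lor \neg q) is false.
    At s2: \neg (q \lor \neg q) is false.
    At s6: \neg (q \lor \neg q) is false.
  So \Diamond \neg (q \lor \neg q) is false at s0.
Satisfying worlds: none.

none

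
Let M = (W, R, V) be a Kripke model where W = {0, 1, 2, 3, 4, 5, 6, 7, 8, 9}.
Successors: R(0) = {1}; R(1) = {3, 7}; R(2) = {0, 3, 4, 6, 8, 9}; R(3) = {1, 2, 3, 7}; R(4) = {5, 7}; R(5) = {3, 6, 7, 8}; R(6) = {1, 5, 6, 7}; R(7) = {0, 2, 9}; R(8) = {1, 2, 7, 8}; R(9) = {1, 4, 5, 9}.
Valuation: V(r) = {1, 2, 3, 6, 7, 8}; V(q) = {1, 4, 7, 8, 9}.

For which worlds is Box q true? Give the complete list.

Let φ = Box q. Evaluate φ at each world:
  0 (successors {1}): φ is true.
  1 (successors {3, 7}): φ is false.
  2 (successors {0, 3, 4, 6, 8, 9}): φ is false.
  3 (successors {1, 2, 3, 7}): φ is false.
  4 (successors {5, 7}): φ is false.
  5 (successors {3, 6, 7, 8}): φ is false.
  6 (successors {1, 5, 6, 7}): φ is false.
  7 (successors {0, 2, 9}): φ is false.
  8 (successors {1, 2, 7, 8}): φ is false.
  9 (successors {1, 4, 5, 9}): φ is false.
For instance, at 5:
  At 5: Box q requires q at every successor {3, 6, 7, 8}.
    q fails at 3, so Box q is false at 5.
Satisfying worlds: {0}

0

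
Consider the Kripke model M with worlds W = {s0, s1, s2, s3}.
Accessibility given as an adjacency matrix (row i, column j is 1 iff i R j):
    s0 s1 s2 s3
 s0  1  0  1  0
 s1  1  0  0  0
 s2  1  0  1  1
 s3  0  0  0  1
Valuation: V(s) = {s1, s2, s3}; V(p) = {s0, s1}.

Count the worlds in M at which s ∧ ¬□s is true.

2

Recall that □ψ holds at a world iff ψ holds at every accessible world, and ◇ψ holds iff ψ holds at some accessible world.
Let φ = s ∧ ¬□s. Evaluate φ at each world:
  s0 (successors {s0, s2}): φ is false.
  s1 (successors {s0}): φ is true.
  s2 (successors {s0, s2, s3}): φ is true.
  s3 (successors {s3}): φ is false.
For instance, at s2:
  At s2: s is true, ¬□s is true, so s ∧ ¬□s is true.
    At s2: □s is false, so ¬□s is true.
      At s2: □s requires s at every successor {s0, s2, s3}.
        s fails at s0, so □s is false at s2.
Satisfying worlds: {s1, s2}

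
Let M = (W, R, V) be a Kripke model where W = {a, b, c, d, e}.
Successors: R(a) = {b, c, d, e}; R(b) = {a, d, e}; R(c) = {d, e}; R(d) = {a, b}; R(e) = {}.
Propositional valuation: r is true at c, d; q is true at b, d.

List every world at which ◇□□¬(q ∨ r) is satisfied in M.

Recall that □ψ holds at a world iff ψ holds at every accessible world, and ◇ψ holds iff ψ holds at some accessible world.
Let φ = ◇□□¬(q ∨ r). Evaluate φ at each world:
  a (successors {b, c, d, e}): φ is true.
  b (successors {a, d, e}): φ is true.
  c (successors {d, e}): φ is true.
  d (successors {a, b}): φ is false.
  e (successors ∅): φ is false.
For instance, at d:
  At d: ◇□□¬(q ∨ r) requires □□¬(q ∨ r) at some successor in {a, b}.
    At a: □□¬(q ∨ r) is false.
    At b: □□¬(q ∨ r) is false.
  So ◇□□¬(q ∨ r) is false at d.
Satisfying worlds: {a, b, c}

a, b, c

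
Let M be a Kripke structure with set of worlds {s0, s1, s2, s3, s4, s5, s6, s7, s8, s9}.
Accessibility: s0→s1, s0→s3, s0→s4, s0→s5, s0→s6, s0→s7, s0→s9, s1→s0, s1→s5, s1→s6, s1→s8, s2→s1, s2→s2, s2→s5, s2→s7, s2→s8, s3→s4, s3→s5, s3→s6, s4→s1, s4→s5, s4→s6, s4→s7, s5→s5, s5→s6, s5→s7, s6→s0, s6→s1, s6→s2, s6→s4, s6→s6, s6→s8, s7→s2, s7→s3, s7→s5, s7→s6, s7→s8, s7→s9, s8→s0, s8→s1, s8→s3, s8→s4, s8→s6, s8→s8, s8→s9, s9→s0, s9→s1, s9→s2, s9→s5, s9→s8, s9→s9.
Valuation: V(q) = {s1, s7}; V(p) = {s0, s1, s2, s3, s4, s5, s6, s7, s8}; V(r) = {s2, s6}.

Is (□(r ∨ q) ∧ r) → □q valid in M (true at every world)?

Recall that □ψ holds at a world iff ψ holds at every accessible world, and ◇ψ holds iff ψ holds at some accessible world.
Let φ = (□(r ∨ q) ∧ r) → □q. Evaluate φ at each world:
  s0 (successors {s1, s3, s4, s5, s6, s7, s9}): φ is true.
  s1 (successors {s0, s5, s6, s8}): φ is true.
  s2 (successors {s1, s2, s5, s7, s8}): φ is true.
  s3 (successors {s4, s5, s6}): φ is true.
  s4 (successors {s1, s5, s6, s7}): φ is true.
  s5 (successors {s5, s6, s7}): φ is true.
  s6 (successors {s0, s1, s2, s4, s6, s8}): φ is true.
  s7 (successors {s2, s3, s5, s6, s8, s9}): φ is true.
  s8 (successors {s0, s1, s3, s4, s6, s8, s9}): φ is true.
  s9 (successors {s0, s1, s2, s5, s8, s9}): φ is true.
For instance, at s1:
  At s1: □(r ∨ q) ∧ r is false, □q is false, so (□(r ∨ q) ∧ r) → □q is true.
    At s1: □(r ∨ q) is false, r is false, so □(r ∨ q) ∧ r is false.
      At s1: □(r ∨ q) requires r ∨ q at every successor {s0, s5, s6, s8}.
        r ∨ q fails at s0, so □(r ∨ q) is false at s1.
    At s1: □q requires q at every successor {s0, s5, s6, s8}.
      q fails at s0, so □q is false at s1.

Yes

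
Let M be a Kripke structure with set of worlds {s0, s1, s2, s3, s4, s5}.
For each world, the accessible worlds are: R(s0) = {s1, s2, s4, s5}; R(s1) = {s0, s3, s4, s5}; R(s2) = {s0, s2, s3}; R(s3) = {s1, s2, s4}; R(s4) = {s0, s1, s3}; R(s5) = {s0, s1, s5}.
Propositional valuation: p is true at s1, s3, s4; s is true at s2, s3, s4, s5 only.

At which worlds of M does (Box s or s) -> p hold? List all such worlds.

s0, s1, s3, s4

Recall that Box ψ holds at a world iff ψ holds at every accessible world, and Dia ψ holds iff ψ holds at some accessible world.
Let φ = (Box s or s) -> p. Evaluate φ at each world:
  s0 (successors {s1, s2, s4, s5}): φ is true.
  s1 (successors {s0, s3, s4, s5}): φ is true.
  s2 (successors {s0, s2, s3}): φ is false.
  s3 (successors {s1, s2, s4}): φ is true.
  s4 (successors {s0, s1, s3}): φ is true.
  s5 (successors {s0, s1, s5}): φ is false.
For instance, at s5:
  At s5: Box s or s is true, p is false, so (Box s or s) -> p is false.
    At s5: Box s is false, s is true, so Box s or s is true.
      At s5: Box s requires s at every successor {s0, s1, s5}.
        s fails at s0, so Box s is false at s5.
Satisfying worlds: {s0, s1, s3, s4}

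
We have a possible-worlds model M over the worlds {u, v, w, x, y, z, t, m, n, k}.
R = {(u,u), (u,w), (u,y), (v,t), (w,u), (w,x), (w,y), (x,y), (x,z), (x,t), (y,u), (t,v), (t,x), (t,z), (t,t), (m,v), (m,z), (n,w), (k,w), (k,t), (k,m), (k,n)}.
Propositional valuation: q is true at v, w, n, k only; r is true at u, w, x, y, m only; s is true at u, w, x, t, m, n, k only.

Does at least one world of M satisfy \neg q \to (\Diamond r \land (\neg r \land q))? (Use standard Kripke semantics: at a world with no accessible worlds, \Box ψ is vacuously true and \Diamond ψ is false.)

Let φ = \neg q \to (\Diamond r \land (\neg r \land q)). Evaluate φ at each world:
  u (successors {u, w, y}): φ is false.
  v (successors {t}): φ is true.
  w (successors {u, x, y}): φ is true.
  x (successors {y, z, t}): φ is false.
  y (successors {u}): φ is false.
  z (successors ∅): φ is false.
  t (successors {v, x, z, t}): φ is false.
  m (successors {v, z}): φ is false.
  n (successors {w}): φ is true.
  k (successors {w, t, m, n}): φ is true.
Detail at v (witness):
  At v: \neg q is false, \Diamond r \land (\neg r \land q) is false, so \neg q \to (\Diamond r \land (\neg r \land q)) is true.
    At v: \Diamond r is false, \neg r \land q is true, so \Diamond r \land (\neg r \land q) is false.
      At v: \Diamond r requires r at some successor in {t}.
        At t: r is false.
      So \Diamond r is false at v.

Yes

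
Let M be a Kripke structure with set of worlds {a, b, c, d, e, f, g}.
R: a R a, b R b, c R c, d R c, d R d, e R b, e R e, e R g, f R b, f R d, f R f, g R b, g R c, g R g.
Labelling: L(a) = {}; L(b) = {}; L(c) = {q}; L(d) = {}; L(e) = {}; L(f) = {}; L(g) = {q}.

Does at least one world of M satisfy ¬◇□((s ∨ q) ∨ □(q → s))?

No

Recall that □ψ holds at a world iff ψ holds at every accessible world, and ◇ψ holds iff ψ holds at some accessible world.
Let φ = ¬◇□((s ∨ q) ∨ □(q → s)). Evaluate φ at each world:
  a (successors {a}): φ is false.
  b (successors {b}): φ is false.
  c (successors {c}): φ is false.
  d (successors {c, d}): φ is false.
  e (successors {b, e, g}): φ is false.
  f (successors {b, d, f}): φ is false.
  g (successors {b, c, g}): φ is false.
For instance, at f:
  At f: ◇□((s ∨ q) ∨ □(q → s)) is true, so ¬◇□((s ∨ q) ∨ □(q → s)) is false.
    At f: ◇□((s ∨ q) ∨ □(q → s)) requires □((s ∨ q) ∨ □(q → s)) at some successor in {b, d, f}.
      □((s ∨ q) ∨ □(q → s)) holds at b, so ◇□((s ∨ q) ∨ □(q → s)) is true at f.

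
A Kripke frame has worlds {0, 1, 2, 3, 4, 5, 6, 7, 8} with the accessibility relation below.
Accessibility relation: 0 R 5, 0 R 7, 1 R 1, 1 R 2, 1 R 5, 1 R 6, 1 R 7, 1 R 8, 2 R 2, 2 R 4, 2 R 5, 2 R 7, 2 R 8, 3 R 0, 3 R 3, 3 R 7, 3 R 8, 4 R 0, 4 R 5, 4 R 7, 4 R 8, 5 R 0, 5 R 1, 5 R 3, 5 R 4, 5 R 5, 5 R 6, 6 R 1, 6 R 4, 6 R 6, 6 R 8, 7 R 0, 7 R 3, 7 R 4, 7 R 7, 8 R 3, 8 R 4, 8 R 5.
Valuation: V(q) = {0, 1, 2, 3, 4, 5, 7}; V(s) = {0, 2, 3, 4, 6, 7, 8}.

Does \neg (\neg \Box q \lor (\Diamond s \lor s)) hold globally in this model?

Let φ = \neg (\neg \Box q \lor (\Diamond s \lor s)). Evaluate φ at each world:
  0 (successors {5, 7}): φ is false.
  1 (successors {1, 2, 5, 6, 7, 8}): φ is false.
  2 (successors {2, 4, 5, 7, 8}): φ is false.
  3 (successors {0, 3, 7, 8}): φ is false.
  4 (successors {0, 5, 7, 8}): φ is false.
  5 (successors {0, 1, 3, 4, 5, 6}): φ is false.
  6 (successors {1, 4, 6, 8}): φ is false.
  7 (successors {0, 3, 4, 7}): φ is false.
  8 (successors {3, 4, 5}): φ is false.
Detail at 0 (counterexample):
  At 0: \neg \Box q \lor (\Diamond s \lor s) is true, so \neg (\neg \Box q \lor (\Diamond s \lor s)) is false.
    At 0: \neg \Box q is false, \Diamond s \lor s is true, so \neg \Box q \lor (\Diamond s \lor s) is true.
      At 0: \Box q is true, so \neg \Box q is false.
      At 0: \Diamond s is true, s is true, so \Diamond s \lor s is true.

No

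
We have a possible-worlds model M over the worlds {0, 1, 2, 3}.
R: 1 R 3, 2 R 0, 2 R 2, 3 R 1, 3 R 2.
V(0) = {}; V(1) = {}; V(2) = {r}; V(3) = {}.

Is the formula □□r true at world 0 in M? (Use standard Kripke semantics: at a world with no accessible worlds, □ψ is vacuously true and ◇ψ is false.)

At 0: no accessible worlds, so □□r holds vacuously.

Yes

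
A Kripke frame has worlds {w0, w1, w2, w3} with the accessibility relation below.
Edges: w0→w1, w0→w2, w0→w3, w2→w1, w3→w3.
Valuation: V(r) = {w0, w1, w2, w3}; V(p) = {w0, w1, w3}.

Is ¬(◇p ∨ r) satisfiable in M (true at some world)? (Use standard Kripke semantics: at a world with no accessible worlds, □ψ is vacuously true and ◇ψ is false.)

No

Recall that ◇ψ holds at a world iff ψ holds at some accessible world.
Let φ = ¬(◇p ∨ r). Evaluate φ at each world:
  w0 (successors {w1, w2, w3}): φ is false.
  w1 (successors ∅): φ is false.
  w2 (successors {w1}): φ is false.
  w3 (successors {w3}): φ is false.
For instance, at w0:
  At w0: ◇p ∨ r is true, so ¬(◇p ∨ r) is false.
    At w0: ◇p is true, r is true, so ◇p ∨ r is true.
      At w0: ◇p requires p at some successor in {w1, w2, w3}.
        p holds at w1, so ◇p is true at w0.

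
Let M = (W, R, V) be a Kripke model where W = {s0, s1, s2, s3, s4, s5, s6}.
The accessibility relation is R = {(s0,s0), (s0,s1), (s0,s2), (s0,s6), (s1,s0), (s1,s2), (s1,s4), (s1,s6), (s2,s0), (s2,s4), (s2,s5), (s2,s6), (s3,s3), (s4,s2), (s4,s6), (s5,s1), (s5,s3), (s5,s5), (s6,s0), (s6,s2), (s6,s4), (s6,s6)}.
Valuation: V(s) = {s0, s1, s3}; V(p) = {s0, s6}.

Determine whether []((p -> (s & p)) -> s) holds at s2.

Recall that []ψ holds at a world iff ψ holds at every accessible world, and <>ψ holds iff ψ holds at some accessible world.
At s2: []((p -> (s & p)) -> s) requires (p -> (s & p)) -> s at every successor {s0, s4, s5, s6}.
  (p -> (s & p)) -> s fails at s4, so []((p -> (s & p)) -> s) is false at s2.

No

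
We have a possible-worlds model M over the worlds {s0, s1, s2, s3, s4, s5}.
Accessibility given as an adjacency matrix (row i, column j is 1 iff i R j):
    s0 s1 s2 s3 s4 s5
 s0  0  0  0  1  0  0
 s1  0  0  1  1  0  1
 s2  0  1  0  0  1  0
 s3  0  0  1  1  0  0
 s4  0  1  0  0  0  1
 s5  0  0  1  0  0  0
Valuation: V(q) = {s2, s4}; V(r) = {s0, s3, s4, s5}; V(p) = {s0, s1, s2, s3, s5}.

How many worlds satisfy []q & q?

Let φ = []q & q. Evaluate φ at each world:
  s0 (successors {s3}): φ is false.
  s1 (successors {s2, s3, s5}): φ is false.
  s2 (successors {s1, s4}): φ is false.
  s3 (successors {s2, s3}): φ is false.
  s4 (successors {s1, s5}): φ is false.
  s5 (successors {s2}): φ is false.
For instance, at s1:
  At s1: []q is false, q is false, so []q & q is false.
    At s1: []q requires q at every successor {s2, s3, s5}.
      q fails at s3, so []q is false at s1.
Satisfying worlds: none.

0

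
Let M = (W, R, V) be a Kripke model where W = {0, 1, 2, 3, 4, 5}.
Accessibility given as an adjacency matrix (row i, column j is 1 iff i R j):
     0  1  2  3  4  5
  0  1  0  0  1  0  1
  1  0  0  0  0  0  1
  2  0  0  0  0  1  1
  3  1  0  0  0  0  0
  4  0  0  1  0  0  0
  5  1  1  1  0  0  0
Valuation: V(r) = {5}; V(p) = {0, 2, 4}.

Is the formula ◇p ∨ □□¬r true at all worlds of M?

Let φ = ◇p ∨ □□¬r. Evaluate φ at each world:
  0 (successors {0, 3, 5}): φ is true.
  1 (successors {5}): φ is true.
  2 (successors {4, 5}): φ is true.
  3 (successors {0}): φ is true.
  4 (successors {2}): φ is true.
  5 (successors {0, 1, 2}): φ is true.
For instance, at 1:
  At 1: ◇p is false, □□¬r is true, so ◇p ∨ □□¬r is true.
    At 1: ◇p requires p at some successor in {5}.
      At 5: p is false.
    So ◇p is false at 1.
    At 1: □□¬r requires □¬r at every successor {5}.
      At 5: □¬r is true.
    So □□¬r is true at 1.

Yes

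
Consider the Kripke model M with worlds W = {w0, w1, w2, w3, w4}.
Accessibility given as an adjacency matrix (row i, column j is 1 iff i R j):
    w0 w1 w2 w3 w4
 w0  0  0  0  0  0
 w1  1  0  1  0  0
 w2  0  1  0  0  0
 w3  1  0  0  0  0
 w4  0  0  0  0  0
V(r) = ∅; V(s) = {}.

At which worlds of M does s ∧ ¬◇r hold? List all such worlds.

none

Recall that ◇ψ holds at a world iff ψ holds at some accessible world.
Let φ = s ∧ ¬◇r. Evaluate φ at each world:
  w0 (successors ∅): φ is false.
  w1 (successors {w0, w2}): φ is false.
  w2 (successors {w1}): φ is false.
  w3 (successors {w0}): φ is false.
  w4 (successors ∅): φ is false.
For instance, at w1:
  At w1: s is false, ¬◇r is true, so s ∧ ¬◇r is false.
    At w1: ◇r is false, so ¬◇r is true.
      At w1: ◇r requires r at some successor in {w0, w2}.
        At w0: r is false.
        At w2: r is false.
      So ◇r is false at w1.
Satisfying worlds: none.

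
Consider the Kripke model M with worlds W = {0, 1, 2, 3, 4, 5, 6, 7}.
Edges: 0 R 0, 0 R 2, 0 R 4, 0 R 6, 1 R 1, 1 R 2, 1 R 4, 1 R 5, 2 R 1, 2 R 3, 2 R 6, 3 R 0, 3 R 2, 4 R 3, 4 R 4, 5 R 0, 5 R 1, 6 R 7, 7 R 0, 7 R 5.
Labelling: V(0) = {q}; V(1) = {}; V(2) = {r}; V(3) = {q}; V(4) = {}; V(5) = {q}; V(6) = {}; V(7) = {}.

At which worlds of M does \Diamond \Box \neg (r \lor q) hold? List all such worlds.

0, 2

Recall that \Box ψ holds at a world iff ψ holds at every accessible world, and \Diamond ψ holds iff ψ holds at some accessible world.
Let φ = \Diamond \Box \neg (r \lor q). Evaluate φ at each world:
  0 (successors {0, 2, 4, 6}): φ is true.
  1 (successors {1, 2, 4, 5}): φ is false.
  2 (successors {1, 3, 6}): φ is true.
  3 (successors {0, 2}): φ is false.
  4 (successors {3, 4}): φ is false.
  5 (successors {0, 1}): φ is false.
  6 (successors {7}): φ is false.
  7 (successors {0, 5}): φ is false.
For instance, at 2:
  At 2: \Diamond \Box \neg (r \lor q) requires \Box \neg (r \lor q) at some successor in {1, 3, 6}.
    \Box \neg (r \lor q) holds at 6, so \Diamond \Box \neg (r \lor q) is true at 2.
      At 6: \Box \neg (r \lor q) requires \neg (r \lor q) at every successor {7}.
        At 7: \neg (r \lor q) is true.
      So \Box \neg (r \lor q) is true at 6.
Satisfying worlds: {0, 2}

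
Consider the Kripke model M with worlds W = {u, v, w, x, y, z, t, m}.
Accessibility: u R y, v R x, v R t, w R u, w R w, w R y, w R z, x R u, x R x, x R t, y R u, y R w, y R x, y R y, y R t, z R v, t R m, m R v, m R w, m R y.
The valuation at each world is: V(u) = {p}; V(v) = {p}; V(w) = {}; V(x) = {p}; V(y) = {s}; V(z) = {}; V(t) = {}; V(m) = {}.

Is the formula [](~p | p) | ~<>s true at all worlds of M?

Let φ = [](~p | p) | ~<>s. Evaluate φ at each world:
  u (successors {y}): φ is true.
  v (successors {x, t}): φ is true.
  w (successors {u, w, y, z}): φ is true.
  x (successors {u, x, t}): φ is true.
  y (successors {u, w, x, y, t}): φ is true.
  z (successors {v}): φ is true.
  t (successors {m}): φ is true.
  m (successors {v, w, y}): φ is true.
For instance, at m:
  At m: [](~p | p) is true, ~<>s is false, so [](~p | p) | ~<>s is true.
    At m: [](~p | p) requires ~p | p at every successor {v, w, y}.
      At v: ~p | p is true.
      At w: ~p | p is true.
      At y: ~p | p is true.
    So [](~p | p) is true at m.
    At m: <>s is true, so ~<>s is false.
      At m: <>s requires s at some successor in {v, w, y}.
        s holds at y, so <>s is true at m.

Yes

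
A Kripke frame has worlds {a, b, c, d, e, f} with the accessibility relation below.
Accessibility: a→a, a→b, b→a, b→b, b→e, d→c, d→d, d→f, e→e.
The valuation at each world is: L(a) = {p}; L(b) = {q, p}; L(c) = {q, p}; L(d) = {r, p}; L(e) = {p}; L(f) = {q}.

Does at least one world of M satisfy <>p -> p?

Yes

Let φ = <>p -> p. Evaluate φ at each world:
  a (successors {a, b}): φ is true.
  b (successors {a, b, e}): φ is true.
  c (successors ∅): φ is true.
  d (successors {c, d, f}): φ is true.
  e (successors {e}): φ is true.
  f (successors ∅): φ is true.
Detail at a (witness):
  At a: <>p is true, p is true, so <>p -> p is true.
    At a: <>p requires p at some successor in {a, b}.
      p holds at a, so <>p is true at a.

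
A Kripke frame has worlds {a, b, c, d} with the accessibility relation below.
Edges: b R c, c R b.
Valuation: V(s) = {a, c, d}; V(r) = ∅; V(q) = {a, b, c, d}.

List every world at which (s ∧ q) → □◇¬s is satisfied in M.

a, b, d

Let φ = (s ∧ q) → □◇¬s. Evaluate φ at each world:
  a (successors ∅): φ is true.
  b (successors {c}): φ is true.
  c (successors {b}): φ is false.
  d (successors ∅): φ is true.
For instance, at c:
  At c: s ∧ q is true, □◇¬s is false, so (s ∧ q) → □◇¬s is false.
    At c: □◇¬s requires ◇¬s at every successor {b}.
      ◇¬s fails at b, so □◇¬s is false at c.
Satisfying worlds: {a, b, d}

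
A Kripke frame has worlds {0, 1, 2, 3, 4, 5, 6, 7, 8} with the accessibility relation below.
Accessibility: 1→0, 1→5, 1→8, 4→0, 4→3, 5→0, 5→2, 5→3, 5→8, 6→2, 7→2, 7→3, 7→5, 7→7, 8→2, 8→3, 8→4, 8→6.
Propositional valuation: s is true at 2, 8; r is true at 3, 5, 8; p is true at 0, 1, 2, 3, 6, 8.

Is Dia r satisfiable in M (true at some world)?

Let φ = Dia r. Evaluate φ at each world:
  0 (successors ∅): φ is false.
  1 (successors {0, 5, 8}): φ is true.
  2 (successors ∅): φ is false.
  3 (successors ∅): φ is false.
  4 (successors {0, 3}): φ is true.
  5 (successors {0, 2, 3, 8}): φ is true.
  6 (successors {2}): φ is false.
  7 (successors {2, 3, 5, 7}): φ is true.
  8 (successors {2, 3, 4, 6}): φ is true.
Detail at 1 (witness):
  At 1: Dia r requires r at some successor in {0, 5, 8}.
    r holds at 5, so Dia r is true at 1.

Yes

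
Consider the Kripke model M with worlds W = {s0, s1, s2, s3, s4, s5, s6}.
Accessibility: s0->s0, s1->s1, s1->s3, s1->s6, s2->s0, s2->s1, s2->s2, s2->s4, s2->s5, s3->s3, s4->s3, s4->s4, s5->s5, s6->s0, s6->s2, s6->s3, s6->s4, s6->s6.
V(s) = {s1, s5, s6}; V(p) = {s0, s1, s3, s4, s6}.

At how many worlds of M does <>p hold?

6

Let φ = <>p. Evaluate φ at each world:
  s0 (successors {s0}): φ is true.
  s1 (successors {s1, s3, s6}): φ is true.
  s2 (successors {s0, s1, s2, s4, s5}): φ is true.
  s3 (successors {s3}): φ is true.
  s4 (successors {s3, s4}): φ is true.
  s5 (successors {s5}): φ is false.
  s6 (successors {s0, s2, s3, s4, s6}): φ is true.
For instance, at s3:
  At s3: <>p requires p at some successor in {s3}.
    p holds at s3, so <>p is true at s3.
Satisfying worlds: {s0, s1, s2, s3, s4, s6}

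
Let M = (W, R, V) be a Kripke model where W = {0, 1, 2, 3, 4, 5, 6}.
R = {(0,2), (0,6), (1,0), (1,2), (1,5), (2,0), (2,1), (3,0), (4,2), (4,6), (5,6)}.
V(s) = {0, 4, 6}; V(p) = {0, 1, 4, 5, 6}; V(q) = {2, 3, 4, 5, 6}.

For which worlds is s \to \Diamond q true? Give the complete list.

0, 1, 2, 3, 4, 5

Let φ = s \to \Diamond q. Evaluate φ at each world:
  0 (successors {2, 6}): φ is true.
  1 (successors {0, 2, 5}): φ is true.
  2 (successors {0, 1}): φ is true.
  3 (successors {0}): φ is true.
  4 (successors {2, 6}): φ is true.
  5 (successors {6}): φ is true.
  6 (successors ∅): φ is false.
For instance, at 2:
  At 2: s is false, \Diamond q is false, so s \to \Diamond q is true.
    At 2: \Diamond q requires q at some successor in {0, 1}.
      At 0: q is false.
      At 1: q is false.
    So \Diamond q is false at 2.
Satisfying worlds: {0, 1, 2, 3, 4, 5}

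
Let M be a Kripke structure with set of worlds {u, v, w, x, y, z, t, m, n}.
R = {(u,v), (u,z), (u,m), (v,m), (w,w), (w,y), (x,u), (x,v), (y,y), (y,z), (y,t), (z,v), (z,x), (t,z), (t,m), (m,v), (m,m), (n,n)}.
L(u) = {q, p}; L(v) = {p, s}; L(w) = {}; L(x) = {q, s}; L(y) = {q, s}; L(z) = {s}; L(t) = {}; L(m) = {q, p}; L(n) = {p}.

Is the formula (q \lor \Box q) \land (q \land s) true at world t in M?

At t: q \lor \Box q is false, q \land s is false, so (q \lor \Box q) \land (q \land s) is false.
  At t: q is false, \Box q is false, so q \lor \Box q is false.
    At t: \Box q requires q at every successor {z, m}.
      q fails at z, so \Box q is false at t.

No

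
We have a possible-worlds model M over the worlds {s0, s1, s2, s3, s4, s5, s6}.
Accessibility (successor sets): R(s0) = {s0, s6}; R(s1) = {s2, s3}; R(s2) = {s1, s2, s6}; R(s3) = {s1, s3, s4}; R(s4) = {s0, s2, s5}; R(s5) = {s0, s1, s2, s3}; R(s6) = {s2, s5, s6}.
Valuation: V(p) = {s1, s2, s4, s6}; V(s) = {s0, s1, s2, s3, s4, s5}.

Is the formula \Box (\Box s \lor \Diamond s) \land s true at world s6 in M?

Recall that \Box ψ holds at a world iff ψ holds at every accessible world, and \Diamond ψ holds iff ψ holds at some accessible world.
At s6: \Box (\Box s \lor \Diamond s) is true, s is false, so \Box (\Box s \lor \Diamond s) \land s is false.
  At s6: \Box (\Box s \lor \Diamond s) requires \Box s \lor \Diamond s at every successor {s2, s5, s6}.
      At s2: \Box s is false, \Diamond s is true, so \Box s \lor \Diamond s is true.
      At s5: \Box s is true, \Diamond s is true, so \Box s \lor \Diamond s is true.
      At s6: \Box s is false, \Diamond s is true, so \Box s \lor \Diamond s is true.
  So \Box (\Box s \lor \Diamond s) is true at s6.

No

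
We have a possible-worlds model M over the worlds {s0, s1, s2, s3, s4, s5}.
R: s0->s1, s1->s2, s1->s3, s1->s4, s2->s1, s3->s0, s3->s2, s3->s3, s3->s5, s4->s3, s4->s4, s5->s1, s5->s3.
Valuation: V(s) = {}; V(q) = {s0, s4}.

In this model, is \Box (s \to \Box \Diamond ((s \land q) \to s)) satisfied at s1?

At s1: \Box (s \to \Box \Diamond ((s \land q) \to s)) requires s \to \Box \Diamond ((s \land q) \to s) at every successor {s2, s3, s4}.
    At s2: s is false, \Box \Diamond ((s \land q) \to s) is true, so s \to \Box \Diamond ((s \land q) \to s) is true.
      At s2: \Box \Diamond ((s \land q) \to s) requires \Diamond ((s \land q) \to s) at every successor {s1}.
        At s1: \Diamond ((s \land q) \to s) is true.
      So \Box \Diamond ((s \land q) \to s) is true at s2.
    At s3: s is false, \Box \Diamond ((s \land q) \to s) is true, so s \to \Box \Diamond ((s \land q) \to s) is true.
      At s3: \Box \Diamond ((s \land q) \to s) requires \Diamond ((s \land q) \to s) at every successor {s0, s2, s3, s5}.
        At s0: \Diamond ((s \land q) \to s) is true.
        At s2: \Diamond ((s \land q) \to s) is true.
        At s3: \Diamond ((s \land q) \to s) is true.
        At s5: \Diamond ((s \land q) \to s) is true.
      So \Box \Diamond ((s \land q) \to s) is true at s3.
    At s4: s is false, \Box \Diamond ((s \land q) \to s) is true, so s \to \Box \Diamond ((s \land q) \to s) is true.
      At s4: \Box \Diamond ((s \land q) \to s) requires \Diamond ((s \land q) \to s) at every successor {s3, s4}.
        At s3: \Diamond ((s \land q) \to s) is true.
        At s4: \Diamond ((s \land q) \to s) is true.
      So \Box \Diamond ((s \land q) \to s) is true at s4.
So \Box (s \to \Box \Diamond ((s \land q) \to s)) is true at s1.

Yes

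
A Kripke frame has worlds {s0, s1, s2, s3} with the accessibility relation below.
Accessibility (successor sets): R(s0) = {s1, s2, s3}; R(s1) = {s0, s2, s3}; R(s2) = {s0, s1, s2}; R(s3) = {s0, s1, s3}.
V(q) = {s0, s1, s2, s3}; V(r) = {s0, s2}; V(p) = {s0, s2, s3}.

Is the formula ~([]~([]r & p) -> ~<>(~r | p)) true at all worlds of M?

Yes

Let φ = ~([]~([]r & p) -> ~<>(~r | p)). Evaluate φ at each world:
  s0 (successors {s1, s2, s3}): φ is true.
  s1 (successors {s0, s2, s3}): φ is true.
  s2 (successors {s0, s1, s2}): φ is true.
  s3 (successors {s0, s1, s3}): φ is true.
For instance, at s0:
  At s0: []~([]r & p) -> ~<>(~r | p) is false, so ~([]~([]r & p) -> ~<>(~r | p)) is true.
    At s0: []~([]r & p) is true, ~<>(~r | p) is false, so []~([]r & p) -> ~<>(~r | p) is false.
      At s0: []~([]r & p) requires ~([]r & p) at every successor {s1, s2, s3}.
        At s1: ~([]r & p) is true.
        At s2: ~([]r & p) is true.
        At s3: ~([]r & p) is true.
      So []~([]r & p) is true at s0.
      At s0: <>(~r | p) is true, so ~<>(~r | p) is false.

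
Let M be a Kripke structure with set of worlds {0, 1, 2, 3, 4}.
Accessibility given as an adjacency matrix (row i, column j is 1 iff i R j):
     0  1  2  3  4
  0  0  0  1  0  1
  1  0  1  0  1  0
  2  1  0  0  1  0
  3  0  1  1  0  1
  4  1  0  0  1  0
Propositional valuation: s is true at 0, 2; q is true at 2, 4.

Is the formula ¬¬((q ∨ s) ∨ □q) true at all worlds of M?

No

Recall that □ψ holds at a world iff ψ holds at every accessible world, and ◇ψ holds iff ψ holds at some accessible world.
Let φ = ¬¬((q ∨ s) ∨ □q). Evaluate φ at each world:
  0 (successors {2, 4}): φ is true.
  1 (successors {1, 3}): φ is false.
  2 (successors {0, 3}): φ is true.
  3 (successors {1, 2, 4}): φ is false.
  4 (successors {0, 3}): φ is true.
Detail at 1 (counterexample):
  At 1: ¬((q ∨ s) ∨ □q) is true, so ¬¬((q ∨ s) ∨ □q) is false.
    At 1: (q ∨ s) ∨ □q is false, so ¬((q ∨ s) ∨ □q) is true.
      At 1: q ∨ s is false, □q is false, so (q ∨ s) ∨ □q is false.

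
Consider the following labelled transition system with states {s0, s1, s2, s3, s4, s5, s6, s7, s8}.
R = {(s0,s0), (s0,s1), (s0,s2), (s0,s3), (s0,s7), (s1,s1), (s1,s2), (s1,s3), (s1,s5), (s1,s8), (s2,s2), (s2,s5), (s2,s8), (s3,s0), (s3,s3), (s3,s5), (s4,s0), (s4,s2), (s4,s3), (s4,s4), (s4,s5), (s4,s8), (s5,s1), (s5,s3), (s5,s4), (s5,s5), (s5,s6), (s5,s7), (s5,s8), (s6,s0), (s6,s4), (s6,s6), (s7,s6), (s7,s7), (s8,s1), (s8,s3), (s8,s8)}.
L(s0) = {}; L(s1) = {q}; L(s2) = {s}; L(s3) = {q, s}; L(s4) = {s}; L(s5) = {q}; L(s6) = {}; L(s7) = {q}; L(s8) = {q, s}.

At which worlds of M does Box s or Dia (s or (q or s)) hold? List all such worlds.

s0, s1, s2, s3, s4, s5, s6, s7, s8

Let φ = Box s or Dia (s or (q or s)). Evaluate φ at each world:
  s0 (successors {s0, s1, s2, s3, s7}): φ is true.
  s1 (successors {s1, s2, s3, s5, s8}): φ is true.
  s2 (successors {s2, s5, s8}): φ is true.
  s3 (successors {s0, s3, s5}): φ is true.
  s4 (successors {s0, s2, s3, s4, s5, s8}): φ is true.
  s5 (successors {s1, s3, s4, s5, s6, s7, s8}): φ is true.
  s6 (successors {s0, s4, s6}): φ is true.
  s7 (successors {s6, s7}): φ is true.
  s8 (successors {s1, s3, s8}): φ is true.
For instance, at s7:
  At s7: Box s is false, Dia (s or (q or s)) is true, so Box s or Dia (s or (q or s)) is true.
    At s7: Box s requires s at every successor {s6, s7}.
      s fails at s6, so Box s is false at s7.
    At s7: Dia (s or (q or s)) requires s or (q or s) at some successor in {s6, s7}.
      s or (q or s) holds at s7, so Dia (s or (q or s)) is true at s7.
Satisfying worlds: {s0, s1, s2, s3, s4, s5, s6, s7, s8}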